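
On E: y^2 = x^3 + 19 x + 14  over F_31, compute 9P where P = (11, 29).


k = 9 = 1001_2 (binary, LSB first: 1001)
Double-and-add from P = (11, 29):
  bit 0 = 1: acc = O + (11, 29) = (11, 29)
  bit 1 = 0: acc unchanged = (11, 29)
  bit 2 = 0: acc unchanged = (11, 29)
  bit 3 = 1: acc = (11, 29) + (0, 18) = (21, 23)

9P = (21, 23)


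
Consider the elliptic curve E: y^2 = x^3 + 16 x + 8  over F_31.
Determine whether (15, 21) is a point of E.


Check whether y^2 = x^3 + 16 x + 8 (mod 31) for (x, y) = (15, 21).
LHS: y^2 = 21^2 mod 31 = 7
RHS: x^3 + 16 x + 8 = 15^3 + 16*15 + 8 mod 31 = 27
LHS != RHS

No, not on the curve


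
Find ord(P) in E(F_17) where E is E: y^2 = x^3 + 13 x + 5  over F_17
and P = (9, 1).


Compute successive multiples of P until we hit O:
  1P = (9, 1)
  2P = (12, 6)
  3P = (12, 11)
  4P = (9, 16)
  5P = O

ord(P) = 5


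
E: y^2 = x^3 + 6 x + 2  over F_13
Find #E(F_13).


For each x in F_13, count y with y^2 = x^3 + 6 x + 2 mod 13:
  x = 1: RHS = 9, y in [3, 10]  -> 2 point(s)
  x = 2: RHS = 9, y in [3, 10]  -> 2 point(s)
  x = 4: RHS = 12, y in [5, 8]  -> 2 point(s)
  x = 5: RHS = 1, y in [1, 12]  -> 2 point(s)
  x = 7: RHS = 10, y in [6, 7]  -> 2 point(s)
  x = 8: RHS = 3, y in [4, 9]  -> 2 point(s)
  x = 10: RHS = 9, y in [3, 10]  -> 2 point(s)
Affine points: 14. Add the point at infinity: total = 15.

#E(F_13) = 15


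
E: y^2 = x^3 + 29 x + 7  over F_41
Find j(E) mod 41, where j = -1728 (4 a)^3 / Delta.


Delta = -16(4 a^3 + 27 b^2) mod 41 = 3
-1728 * (4 a)^3 = -1728 * (4*29)^3 mod 41 = 8
j = 8 * 3^(-1) mod 41 = 30

j = 30 (mod 41)


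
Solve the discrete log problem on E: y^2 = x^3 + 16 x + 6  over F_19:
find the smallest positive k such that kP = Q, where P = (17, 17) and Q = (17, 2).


Enumerate multiples of P until we hit Q = (17, 2):
  1P = (17, 17)
  2P = (15, 7)
  3P = (12, 8)
  4P = (13, 13)
  5P = (9, 10)
  6P = (0, 5)
  7P = (0, 14)
  8P = (9, 9)
  9P = (13, 6)
  10P = (12, 11)
  11P = (15, 12)
  12P = (17, 2)
Match found at i = 12.

k = 12


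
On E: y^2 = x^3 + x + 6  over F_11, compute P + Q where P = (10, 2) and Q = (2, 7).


P != Q, so use the chord formula.
s = (y2 - y1) / (x2 - x1) = (5) / (3) mod 11 = 9
x3 = s^2 - x1 - x2 mod 11 = 9^2 - 10 - 2 = 3
y3 = s (x1 - x3) - y1 mod 11 = 9 * (10 - 3) - 2 = 6

P + Q = (3, 6)


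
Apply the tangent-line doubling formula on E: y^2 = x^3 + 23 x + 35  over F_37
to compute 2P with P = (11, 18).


Doubling: s = (3 x1^2 + a) / (2 y1)
s = (3*11^2 + 23) / (2*18) mod 37 = 21
x3 = s^2 - 2 x1 mod 37 = 21^2 - 2*11 = 12
y3 = s (x1 - x3) - y1 mod 37 = 21 * (11 - 12) - 18 = 35

2P = (12, 35)


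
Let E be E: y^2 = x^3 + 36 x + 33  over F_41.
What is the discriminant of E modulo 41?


4 a^3 + 27 b^2 = 4*36^3 + 27*33^2 = 186624 + 29403 = 216027
Delta = -16 * (216027) = -3456432
Delta mod 41 = 32

Delta = 32 (mod 41)


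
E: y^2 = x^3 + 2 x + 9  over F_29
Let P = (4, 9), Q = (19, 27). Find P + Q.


P != Q, so use the chord formula.
s = (y2 - y1) / (x2 - x1) = (18) / (15) mod 29 = 7
x3 = s^2 - x1 - x2 mod 29 = 7^2 - 4 - 19 = 26
y3 = s (x1 - x3) - y1 mod 29 = 7 * (4 - 26) - 9 = 11

P + Q = (26, 11)


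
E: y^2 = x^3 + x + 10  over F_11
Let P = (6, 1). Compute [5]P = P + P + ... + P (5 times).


k = 5 = 101_2 (binary, LSB first: 101)
Double-and-add from P = (6, 1):
  bit 0 = 1: acc = O + (6, 1) = (6, 1)
  bit 1 = 0: acc unchanged = (6, 1)
  bit 2 = 1: acc = (6, 1) + (1, 10) = (9, 0)

5P = (9, 0)


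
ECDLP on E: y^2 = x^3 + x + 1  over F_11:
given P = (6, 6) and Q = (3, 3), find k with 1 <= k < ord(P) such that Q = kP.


Enumerate multiples of P until we hit Q = (3, 3):
  1P = (6, 6)
  2P = (0, 10)
  3P = (3, 3)
Match found at i = 3.

k = 3


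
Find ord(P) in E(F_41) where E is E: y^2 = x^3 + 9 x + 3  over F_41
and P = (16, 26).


Compute successive multiples of P until we hit O:
  1P = (16, 26)
  2P = (7, 32)
  3P = (23, 6)
  4P = (11, 30)
  5P = (13, 29)
  6P = (13, 12)
  7P = (11, 11)
  8P = (23, 35)
  ... (continuing to 11P)
  11P = O

ord(P) = 11


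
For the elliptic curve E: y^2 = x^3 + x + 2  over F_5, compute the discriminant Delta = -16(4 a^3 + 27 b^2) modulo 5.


4 a^3 + 27 b^2 = 4*1^3 + 27*2^2 = 4 + 108 = 112
Delta = -16 * (112) = -1792
Delta mod 5 = 3

Delta = 3 (mod 5)


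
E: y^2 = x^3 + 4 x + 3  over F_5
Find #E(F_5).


For each x in F_5, count y with y^2 = x^3 + 4 x + 3 mod 5:
  x = 2: RHS = 4, y in [2, 3]  -> 2 point(s)
Affine points: 2. Add the point at infinity: total = 3.

#E(F_5) = 3


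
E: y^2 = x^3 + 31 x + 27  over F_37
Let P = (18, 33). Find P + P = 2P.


Doubling: s = (3 x1^2 + a) / (2 y1)
s = (3*18^2 + 31) / (2*33) mod 37 = 18
x3 = s^2 - 2 x1 mod 37 = 18^2 - 2*18 = 29
y3 = s (x1 - x3) - y1 mod 37 = 18 * (18 - 29) - 33 = 28

2P = (29, 28)


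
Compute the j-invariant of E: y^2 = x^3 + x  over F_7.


Delta = -16(4 a^3 + 27 b^2) mod 7 = 6
-1728 * (4 a)^3 = -1728 * (4*1)^3 mod 7 = 1
j = 1 * 6^(-1) mod 7 = 6

j = 6 (mod 7)


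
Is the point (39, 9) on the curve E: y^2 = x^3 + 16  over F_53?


Check whether y^2 = x^3 + 0 x + 16 (mod 53) for (x, y) = (39, 9).
LHS: y^2 = 9^2 mod 53 = 28
RHS: x^3 + 0 x + 16 = 39^3 + 0*39 + 16 mod 53 = 28
LHS = RHS

Yes, on the curve


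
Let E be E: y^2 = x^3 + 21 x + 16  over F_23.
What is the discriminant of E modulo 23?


4 a^3 + 27 b^2 = 4*21^3 + 27*16^2 = 37044 + 6912 = 43956
Delta = -16 * (43956) = -703296
Delta mod 23 = 21

Delta = 21 (mod 23)


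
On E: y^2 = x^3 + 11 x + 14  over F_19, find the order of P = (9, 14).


Compute successive multiples of P until we hit O:
  1P = (9, 14)
  2P = (7, 15)
  3P = (8, 14)
  4P = (2, 5)
  5P = (5, 2)
  6P = (14, 9)
  7P = (16, 12)
  8P = (3, 6)
  ... (continuing to 25P)
  25P = O

ord(P) = 25


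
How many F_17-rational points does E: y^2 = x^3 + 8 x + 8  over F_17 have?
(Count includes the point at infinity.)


For each x in F_17, count y with y^2 = x^3 + 8 x + 8 mod 17:
  x = 0: RHS = 8, y in [5, 12]  -> 2 point(s)
  x = 1: RHS = 0, y in [0]  -> 1 point(s)
  x = 2: RHS = 15, y in [7, 10]  -> 2 point(s)
  x = 3: RHS = 8, y in [5, 12]  -> 2 point(s)
  x = 4: RHS = 2, y in [6, 11]  -> 2 point(s)
  x = 6: RHS = 0, y in [0]  -> 1 point(s)
  x = 7: RHS = 16, y in [4, 13]  -> 2 point(s)
  x = 10: RHS = 0, y in [0]  -> 1 point(s)
  x = 11: RHS = 16, y in [4, 13]  -> 2 point(s)
  x = 12: RHS = 13, y in [8, 9]  -> 2 point(s)
  x = 14: RHS = 8, y in [5, 12]  -> 2 point(s)
  x = 15: RHS = 1, y in [1, 16]  -> 2 point(s)
  x = 16: RHS = 16, y in [4, 13]  -> 2 point(s)
Affine points: 23. Add the point at infinity: total = 24.

#E(F_17) = 24


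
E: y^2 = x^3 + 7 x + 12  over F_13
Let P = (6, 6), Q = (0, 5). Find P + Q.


P != Q, so use the chord formula.
s = (y2 - y1) / (x2 - x1) = (12) / (7) mod 13 = 11
x3 = s^2 - x1 - x2 mod 13 = 11^2 - 6 - 0 = 11
y3 = s (x1 - x3) - y1 mod 13 = 11 * (6 - 11) - 6 = 4

P + Q = (11, 4)


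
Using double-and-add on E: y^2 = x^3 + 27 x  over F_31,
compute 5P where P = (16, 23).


k = 5 = 101_2 (binary, LSB first: 101)
Double-and-add from P = (16, 23):
  bit 0 = 1: acc = O + (16, 23) = (16, 23)
  bit 1 = 0: acc unchanged = (16, 23)
  bit 2 = 1: acc = (16, 23) + (2, 0) = (7, 25)

5P = (7, 25)


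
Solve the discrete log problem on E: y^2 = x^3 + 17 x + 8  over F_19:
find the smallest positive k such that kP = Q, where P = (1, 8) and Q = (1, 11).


Enumerate multiples of P until we hit Q = (1, 11):
  1P = (1, 8)
  2P = (15, 3)
  3P = (4, 8)
  4P = (14, 11)
  5P = (9, 15)
  6P = (16, 5)
  7P = (18, 3)
  8P = (11, 5)
  9P = (5, 16)
  10P = (17, 17)
  11P = (10, 0)
  12P = (17, 2)
  13P = (5, 3)
  14P = (11, 14)
  15P = (18, 16)
  16P = (16, 14)
  17P = (9, 4)
  18P = (14, 8)
  19P = (4, 11)
  20P = (15, 16)
  21P = (1, 11)
Match found at i = 21.

k = 21


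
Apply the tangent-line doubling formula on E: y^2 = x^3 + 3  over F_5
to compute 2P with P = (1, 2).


Doubling: s = (3 x1^2 + a) / (2 y1)
s = (3*1^2 + 0) / (2*2) mod 5 = 2
x3 = s^2 - 2 x1 mod 5 = 2^2 - 2*1 = 2
y3 = s (x1 - x3) - y1 mod 5 = 2 * (1 - 2) - 2 = 1

2P = (2, 1)


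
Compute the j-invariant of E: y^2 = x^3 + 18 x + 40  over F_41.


Delta = -16(4 a^3 + 27 b^2) mod 41 = 35
-1728 * (4 a)^3 = -1728 * (4*18)^3 mod 41 = 14
j = 14 * 35^(-1) mod 41 = 25

j = 25 (mod 41)


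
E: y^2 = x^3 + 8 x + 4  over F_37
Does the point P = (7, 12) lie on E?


Check whether y^2 = x^3 + 8 x + 4 (mod 37) for (x, y) = (7, 12).
LHS: y^2 = 12^2 mod 37 = 33
RHS: x^3 + 8 x + 4 = 7^3 + 8*7 + 4 mod 37 = 33
LHS = RHS

Yes, on the curve


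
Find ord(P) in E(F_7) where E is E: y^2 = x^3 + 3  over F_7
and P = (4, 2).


Compute successive multiples of P until we hit O:
  1P = (4, 2)
  2P = (3, 3)
  3P = (1, 2)
  4P = (2, 5)
  5P = (5, 3)
  6P = (6, 3)
  7P = (6, 4)
  8P = (5, 4)
  ... (continuing to 13P)
  13P = O

ord(P) = 13


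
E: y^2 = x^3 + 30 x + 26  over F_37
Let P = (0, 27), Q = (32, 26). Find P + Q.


P != Q, so use the chord formula.
s = (y2 - y1) / (x2 - x1) = (36) / (32) mod 37 = 15
x3 = s^2 - x1 - x2 mod 37 = 15^2 - 0 - 32 = 8
y3 = s (x1 - x3) - y1 mod 37 = 15 * (0 - 8) - 27 = 1

P + Q = (8, 1)


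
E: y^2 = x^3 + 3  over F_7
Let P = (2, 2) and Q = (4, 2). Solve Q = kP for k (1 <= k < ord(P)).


Enumerate multiples of P until we hit Q = (4, 2):
  1P = (2, 2)
  2P = (5, 3)
  3P = (4, 2)
Match found at i = 3.

k = 3


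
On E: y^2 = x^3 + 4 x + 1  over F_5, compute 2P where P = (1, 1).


Doubling: s = (3 x1^2 + a) / (2 y1)
s = (3*1^2 + 4) / (2*1) mod 5 = 1
x3 = s^2 - 2 x1 mod 5 = 1^2 - 2*1 = 4
y3 = s (x1 - x3) - y1 mod 5 = 1 * (1 - 4) - 1 = 1

2P = (4, 1)


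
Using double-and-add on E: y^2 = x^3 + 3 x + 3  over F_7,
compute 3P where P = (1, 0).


k = 3 = 11_2 (binary, LSB first: 11)
Double-and-add from P = (1, 0):
  bit 0 = 1: acc = O + (1, 0) = (1, 0)
  bit 1 = 1: acc = (1, 0) + O = (1, 0)

3P = (1, 0)


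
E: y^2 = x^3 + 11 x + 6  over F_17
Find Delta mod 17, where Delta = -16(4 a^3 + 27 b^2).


4 a^3 + 27 b^2 = 4*11^3 + 27*6^2 = 5324 + 972 = 6296
Delta = -16 * (6296) = -100736
Delta mod 17 = 6

Delta = 6 (mod 17)


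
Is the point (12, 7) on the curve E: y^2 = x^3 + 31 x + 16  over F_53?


Check whether y^2 = x^3 + 31 x + 16 (mod 53) for (x, y) = (12, 7).
LHS: y^2 = 7^2 mod 53 = 49
RHS: x^3 + 31 x + 16 = 12^3 + 31*12 + 16 mod 53 = 49
LHS = RHS

Yes, on the curve


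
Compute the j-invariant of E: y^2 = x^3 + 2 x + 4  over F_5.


Delta = -16(4 a^3 + 27 b^2) mod 5 = 1
-1728 * (4 a)^3 = -1728 * (4*2)^3 mod 5 = 4
j = 4 * 1^(-1) mod 5 = 4

j = 4 (mod 5)


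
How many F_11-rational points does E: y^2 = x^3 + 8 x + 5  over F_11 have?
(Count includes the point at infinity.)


For each x in F_11, count y with y^2 = x^3 + 8 x + 5 mod 11:
  x = 0: RHS = 5, y in [4, 7]  -> 2 point(s)
  x = 1: RHS = 3, y in [5, 6]  -> 2 point(s)
  x = 3: RHS = 1, y in [1, 10]  -> 2 point(s)
  x = 5: RHS = 5, y in [4, 7]  -> 2 point(s)
  x = 6: RHS = 5, y in [4, 7]  -> 2 point(s)
  x = 8: RHS = 9, y in [3, 8]  -> 2 point(s)
  x = 9: RHS = 3, y in [5, 6]  -> 2 point(s)
Affine points: 14. Add the point at infinity: total = 15.

#E(F_11) = 15


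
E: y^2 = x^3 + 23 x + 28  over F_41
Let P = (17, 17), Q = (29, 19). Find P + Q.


P != Q, so use the chord formula.
s = (y2 - y1) / (x2 - x1) = (2) / (12) mod 41 = 7
x3 = s^2 - x1 - x2 mod 41 = 7^2 - 17 - 29 = 3
y3 = s (x1 - x3) - y1 mod 41 = 7 * (17 - 3) - 17 = 40

P + Q = (3, 40)


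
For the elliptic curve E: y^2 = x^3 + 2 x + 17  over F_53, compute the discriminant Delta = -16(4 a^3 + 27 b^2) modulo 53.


4 a^3 + 27 b^2 = 4*2^3 + 27*17^2 = 32 + 7803 = 7835
Delta = -16 * (7835) = -125360
Delta mod 53 = 38

Delta = 38 (mod 53)


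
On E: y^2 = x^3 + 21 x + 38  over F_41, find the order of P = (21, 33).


Compute successive multiples of P until we hit O:
  1P = (21, 33)
  2P = (3, 13)
  3P = (40, 37)
  4P = (19, 30)
  5P = (34, 9)
  6P = (11, 40)
  7P = (14, 40)
  8P = (7, 35)
  ... (continuing to 31P)
  31P = O

ord(P) = 31


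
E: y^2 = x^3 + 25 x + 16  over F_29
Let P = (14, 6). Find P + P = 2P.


Doubling: s = (3 x1^2 + a) / (2 y1)
s = (3*14^2 + 25) / (2*6) mod 29 = 10
x3 = s^2 - 2 x1 mod 29 = 10^2 - 2*14 = 14
y3 = s (x1 - x3) - y1 mod 29 = 10 * (14 - 14) - 6 = 23

2P = (14, 23)


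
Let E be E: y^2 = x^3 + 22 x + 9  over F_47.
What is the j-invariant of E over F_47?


Delta = -16(4 a^3 + 27 b^2) mod 47 = 4
-1728 * (4 a)^3 = -1728 * (4*22)^3 mod 47 = 21
j = 21 * 4^(-1) mod 47 = 17

j = 17 (mod 47)


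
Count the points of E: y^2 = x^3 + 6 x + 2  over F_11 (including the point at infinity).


For each x in F_11, count y with y^2 = x^3 + 6 x + 2 mod 11:
  x = 1: RHS = 9, y in [3, 8]  -> 2 point(s)
  x = 2: RHS = 0, y in [0]  -> 1 point(s)
  x = 3: RHS = 3, y in [5, 6]  -> 2 point(s)
  x = 5: RHS = 3, y in [5, 6]  -> 2 point(s)
  x = 6: RHS = 1, y in [1, 10]  -> 2 point(s)
  x = 8: RHS = 1, y in [1, 10]  -> 2 point(s)
  x = 9: RHS = 4, y in [2, 9]  -> 2 point(s)
Affine points: 13. Add the point at infinity: total = 14.

#E(F_11) = 14


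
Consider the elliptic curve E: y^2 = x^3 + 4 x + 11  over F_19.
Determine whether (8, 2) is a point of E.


Check whether y^2 = x^3 + 4 x + 11 (mod 19) for (x, y) = (8, 2).
LHS: y^2 = 2^2 mod 19 = 4
RHS: x^3 + 4 x + 11 = 8^3 + 4*8 + 11 mod 19 = 4
LHS = RHS

Yes, on the curve


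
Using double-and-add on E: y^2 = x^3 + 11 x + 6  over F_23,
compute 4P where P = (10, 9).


k = 4 = 100_2 (binary, LSB first: 001)
Double-and-add from P = (10, 9):
  bit 0 = 0: acc unchanged = O
  bit 1 = 0: acc unchanged = O
  bit 2 = 1: acc = O + (19, 6) = (19, 6)

4P = (19, 6)


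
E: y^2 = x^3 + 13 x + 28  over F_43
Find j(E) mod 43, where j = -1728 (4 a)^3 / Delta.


Delta = -16(4 a^3 + 27 b^2) mod 43 = 25
-1728 * (4 a)^3 = -1728 * (4*13)^3 mod 43 = 16
j = 16 * 25^(-1) mod 43 = 23

j = 23 (mod 43)


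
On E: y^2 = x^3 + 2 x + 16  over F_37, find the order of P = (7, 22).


Compute successive multiples of P until we hit O:
  1P = (7, 22)
  2P = (20, 29)
  3P = (0, 33)
  4P = (0, 4)
  5P = (20, 8)
  6P = (7, 15)
  7P = O

ord(P) = 7


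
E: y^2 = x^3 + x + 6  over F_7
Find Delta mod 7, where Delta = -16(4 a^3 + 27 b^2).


4 a^3 + 27 b^2 = 4*1^3 + 27*6^2 = 4 + 972 = 976
Delta = -16 * (976) = -15616
Delta mod 7 = 1

Delta = 1 (mod 7)


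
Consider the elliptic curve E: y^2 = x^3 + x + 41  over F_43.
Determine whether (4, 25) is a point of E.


Check whether y^2 = x^3 + 1 x + 41 (mod 43) for (x, y) = (4, 25).
LHS: y^2 = 25^2 mod 43 = 23
RHS: x^3 + 1 x + 41 = 4^3 + 1*4 + 41 mod 43 = 23
LHS = RHS

Yes, on the curve


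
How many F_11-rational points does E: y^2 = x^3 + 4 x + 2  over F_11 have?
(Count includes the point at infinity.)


For each x in F_11, count y with y^2 = x^3 + 4 x + 2 mod 11:
  x = 4: RHS = 5, y in [4, 7]  -> 2 point(s)
  x = 5: RHS = 4, y in [2, 9]  -> 2 point(s)
  x = 6: RHS = 0, y in [0]  -> 1 point(s)
Affine points: 5. Add the point at infinity: total = 6.

#E(F_11) = 6


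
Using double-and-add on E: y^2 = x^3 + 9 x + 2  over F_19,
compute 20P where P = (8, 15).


k = 20 = 10100_2 (binary, LSB first: 00101)
Double-and-add from P = (8, 15):
  bit 0 = 0: acc unchanged = O
  bit 1 = 0: acc unchanged = O
  bit 2 = 1: acc = O + (11, 11) = (11, 11)
  bit 3 = 0: acc unchanged = (11, 11)
  bit 4 = 1: acc = (11, 11) + (13, 6) = (6, 5)

20P = (6, 5)


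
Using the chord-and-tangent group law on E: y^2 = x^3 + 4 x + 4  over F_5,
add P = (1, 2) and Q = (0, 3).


P != Q, so use the chord formula.
s = (y2 - y1) / (x2 - x1) = (1) / (4) mod 5 = 4
x3 = s^2 - x1 - x2 mod 5 = 4^2 - 1 - 0 = 0
y3 = s (x1 - x3) - y1 mod 5 = 4 * (1 - 0) - 2 = 2

P + Q = (0, 2)


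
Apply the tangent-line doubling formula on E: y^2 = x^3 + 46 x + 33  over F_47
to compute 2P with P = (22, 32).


Doubling: s = (3 x1^2 + a) / (2 y1)
s = (3*22^2 + 46) / (2*32) mod 47 = 19
x3 = s^2 - 2 x1 mod 47 = 19^2 - 2*22 = 35
y3 = s (x1 - x3) - y1 mod 47 = 19 * (22 - 35) - 32 = 3

2P = (35, 3)


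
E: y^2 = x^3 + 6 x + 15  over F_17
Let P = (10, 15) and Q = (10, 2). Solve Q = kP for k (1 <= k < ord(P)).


Enumerate multiples of P until we hit Q = (10, 2):
  1P = (10, 15)
  2P = (14, 2)
  3P = (11, 1)
  4P = (5, 0)
  5P = (11, 16)
  6P = (14, 15)
  7P = (10, 2)
Match found at i = 7.

k = 7


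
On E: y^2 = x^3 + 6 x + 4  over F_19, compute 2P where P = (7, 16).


Doubling: s = (3 x1^2 + a) / (2 y1)
s = (3*7^2 + 6) / (2*16) mod 19 = 3
x3 = s^2 - 2 x1 mod 19 = 3^2 - 2*7 = 14
y3 = s (x1 - x3) - y1 mod 19 = 3 * (7 - 14) - 16 = 1

2P = (14, 1)


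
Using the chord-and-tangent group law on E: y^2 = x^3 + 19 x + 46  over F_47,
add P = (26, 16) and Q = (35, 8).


P != Q, so use the chord formula.
s = (y2 - y1) / (x2 - x1) = (39) / (9) mod 47 = 20
x3 = s^2 - x1 - x2 mod 47 = 20^2 - 26 - 35 = 10
y3 = s (x1 - x3) - y1 mod 47 = 20 * (26 - 10) - 16 = 22

P + Q = (10, 22)


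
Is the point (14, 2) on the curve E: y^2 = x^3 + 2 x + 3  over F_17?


Check whether y^2 = x^3 + 2 x + 3 (mod 17) for (x, y) = (14, 2).
LHS: y^2 = 2^2 mod 17 = 4
RHS: x^3 + 2 x + 3 = 14^3 + 2*14 + 3 mod 17 = 4
LHS = RHS

Yes, on the curve


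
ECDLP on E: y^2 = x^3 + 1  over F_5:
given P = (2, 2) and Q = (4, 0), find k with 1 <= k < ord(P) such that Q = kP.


Enumerate multiples of P until we hit Q = (4, 0):
  1P = (2, 2)
  2P = (0, 4)
  3P = (4, 0)
Match found at i = 3.

k = 3


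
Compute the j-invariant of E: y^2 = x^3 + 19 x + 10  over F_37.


Delta = -16(4 a^3 + 27 b^2) mod 37 = 8
-1728 * (4 a)^3 = -1728 * (4*19)^3 mod 37 = 14
j = 14 * 8^(-1) mod 37 = 11

j = 11 (mod 37)


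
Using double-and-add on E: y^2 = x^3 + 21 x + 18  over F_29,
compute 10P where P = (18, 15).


k = 10 = 1010_2 (binary, LSB first: 0101)
Double-and-add from P = (18, 15):
  bit 0 = 0: acc unchanged = O
  bit 1 = 1: acc = O + (13, 20) = (13, 20)
  bit 2 = 0: acc unchanged = (13, 20)
  bit 3 = 1: acc = (13, 20) + (20, 12) = (5, 4)

10P = (5, 4)


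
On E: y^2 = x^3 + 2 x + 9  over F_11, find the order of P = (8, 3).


Compute successive multiples of P until we hit O:
  1P = (8, 3)
  2P = (4, 9)
  3P = (4, 2)
  4P = (8, 8)
  5P = O

ord(P) = 5


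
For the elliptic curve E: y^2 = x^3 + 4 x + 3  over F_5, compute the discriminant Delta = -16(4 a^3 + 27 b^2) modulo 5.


4 a^3 + 27 b^2 = 4*4^3 + 27*3^2 = 256 + 243 = 499
Delta = -16 * (499) = -7984
Delta mod 5 = 1

Delta = 1 (mod 5)


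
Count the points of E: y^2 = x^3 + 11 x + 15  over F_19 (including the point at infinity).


For each x in F_19, count y with y^2 = x^3 + 11 x + 15 mod 19:
  x = 2: RHS = 7, y in [8, 11]  -> 2 point(s)
  x = 4: RHS = 9, y in [3, 16]  -> 2 point(s)
  x = 5: RHS = 5, y in [9, 10]  -> 2 point(s)
  x = 7: RHS = 17, y in [6, 13]  -> 2 point(s)
  x = 8: RHS = 7, y in [8, 11]  -> 2 point(s)
  x = 9: RHS = 7, y in [8, 11]  -> 2 point(s)
  x = 10: RHS = 4, y in [2, 17]  -> 2 point(s)
  x = 11: RHS = 4, y in [2, 17]  -> 2 point(s)
  x = 14: RHS = 6, y in [5, 14]  -> 2 point(s)
  x = 17: RHS = 4, y in [2, 17]  -> 2 point(s)
Affine points: 20. Add the point at infinity: total = 21.

#E(F_19) = 21


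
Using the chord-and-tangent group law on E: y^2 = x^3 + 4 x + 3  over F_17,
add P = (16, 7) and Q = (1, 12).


P != Q, so use the chord formula.
s = (y2 - y1) / (x2 - x1) = (5) / (2) mod 17 = 11
x3 = s^2 - x1 - x2 mod 17 = 11^2 - 16 - 1 = 2
y3 = s (x1 - x3) - y1 mod 17 = 11 * (16 - 2) - 7 = 11

P + Q = (2, 11)


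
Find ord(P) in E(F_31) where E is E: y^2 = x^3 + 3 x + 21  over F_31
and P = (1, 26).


Compute successive multiples of P until we hit O:
  1P = (1, 26)
  2P = (12, 24)
  3P = (27, 21)
  4P = (4, 2)
  5P = (28, 4)
  6P = (9, 23)
  7P = (10, 20)
  8P = (17, 26)
  ... (continuing to 34P)
  34P = O

ord(P) = 34


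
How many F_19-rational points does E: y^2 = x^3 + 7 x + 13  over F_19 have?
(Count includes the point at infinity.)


For each x in F_19, count y with y^2 = x^3 + 7 x + 13 mod 19:
  x = 2: RHS = 16, y in [4, 15]  -> 2 point(s)
  x = 3: RHS = 4, y in [2, 17]  -> 2 point(s)
  x = 6: RHS = 5, y in [9, 10]  -> 2 point(s)
  x = 7: RHS = 6, y in [5, 14]  -> 2 point(s)
  x = 8: RHS = 11, y in [7, 12]  -> 2 point(s)
  x = 9: RHS = 7, y in [8, 11]  -> 2 point(s)
  x = 10: RHS = 0, y in [0]  -> 1 point(s)
  x = 12: RHS = 1, y in [1, 18]  -> 2 point(s)
  x = 14: RHS = 5, y in [9, 10]  -> 2 point(s)
  x = 15: RHS = 16, y in [4, 15]  -> 2 point(s)
  x = 18: RHS = 5, y in [9, 10]  -> 2 point(s)
Affine points: 21. Add the point at infinity: total = 22.

#E(F_19) = 22


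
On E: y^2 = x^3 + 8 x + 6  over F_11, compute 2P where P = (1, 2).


Doubling: s = (3 x1^2 + a) / (2 y1)
s = (3*1^2 + 8) / (2*2) mod 11 = 0
x3 = s^2 - 2 x1 mod 11 = 0^2 - 2*1 = 9
y3 = s (x1 - x3) - y1 mod 11 = 0 * (1 - 9) - 2 = 9

2P = (9, 9)


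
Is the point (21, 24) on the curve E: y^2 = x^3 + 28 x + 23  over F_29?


Check whether y^2 = x^3 + 28 x + 23 (mod 29) for (x, y) = (21, 24).
LHS: y^2 = 24^2 mod 29 = 25
RHS: x^3 + 28 x + 23 = 21^3 + 28*21 + 23 mod 29 = 12
LHS != RHS

No, not on the curve


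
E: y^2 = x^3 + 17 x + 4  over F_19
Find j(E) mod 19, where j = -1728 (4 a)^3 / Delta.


Delta = -16(4 a^3 + 27 b^2) mod 19 = 3
-1728 * (4 a)^3 = -1728 * (4*17)^3 mod 19 = 1
j = 1 * 3^(-1) mod 19 = 13

j = 13 (mod 19)


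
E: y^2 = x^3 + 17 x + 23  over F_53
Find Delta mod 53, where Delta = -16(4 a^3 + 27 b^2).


4 a^3 + 27 b^2 = 4*17^3 + 27*23^2 = 19652 + 14283 = 33935
Delta = -16 * (33935) = -542960
Delta mod 53 = 25

Delta = 25 (mod 53)


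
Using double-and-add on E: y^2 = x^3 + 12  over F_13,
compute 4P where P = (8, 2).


k = 4 = 100_2 (binary, LSB first: 001)
Double-and-add from P = (8, 2):
  bit 0 = 0: acc unchanged = O
  bit 1 = 0: acc unchanged = O
  bit 2 = 1: acc = O + (0, 8) = (0, 8)

4P = (0, 8)


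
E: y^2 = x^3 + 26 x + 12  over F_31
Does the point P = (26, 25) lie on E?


Check whether y^2 = x^3 + 26 x + 12 (mod 31) for (x, y) = (26, 25).
LHS: y^2 = 25^2 mod 31 = 5
RHS: x^3 + 26 x + 12 = 26^3 + 26*26 + 12 mod 31 = 5
LHS = RHS

Yes, on the curve


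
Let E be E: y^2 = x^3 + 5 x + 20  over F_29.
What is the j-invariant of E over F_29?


Delta = -16(4 a^3 + 27 b^2) mod 29 = 15
-1728 * (4 a)^3 = -1728 * (4*5)^3 mod 29 = 10
j = 10 * 15^(-1) mod 29 = 20

j = 20 (mod 29)


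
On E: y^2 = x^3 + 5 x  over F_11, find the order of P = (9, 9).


Compute successive multiples of P until we hit O:
  1P = (9, 9)
  2P = (9, 2)
  3P = O

ord(P) = 3


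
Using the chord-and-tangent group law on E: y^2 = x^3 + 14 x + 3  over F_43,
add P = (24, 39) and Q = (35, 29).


P != Q, so use the chord formula.
s = (y2 - y1) / (x2 - x1) = (33) / (11) mod 43 = 3
x3 = s^2 - x1 - x2 mod 43 = 3^2 - 24 - 35 = 36
y3 = s (x1 - x3) - y1 mod 43 = 3 * (24 - 36) - 39 = 11

P + Q = (36, 11)


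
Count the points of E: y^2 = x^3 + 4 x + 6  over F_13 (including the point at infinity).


For each x in F_13, count y with y^2 = x^3 + 4 x + 6 mod 13:
  x = 2: RHS = 9, y in [3, 10]  -> 2 point(s)
  x = 6: RHS = 12, y in [5, 8]  -> 2 point(s)
  x = 7: RHS = 0, y in [0]  -> 1 point(s)
  x = 8: RHS = 4, y in [2, 11]  -> 2 point(s)
  x = 9: RHS = 4, y in [2, 11]  -> 2 point(s)
  x = 11: RHS = 3, y in [4, 9]  -> 2 point(s)
  x = 12: RHS = 1, y in [1, 12]  -> 2 point(s)
Affine points: 13. Add the point at infinity: total = 14.

#E(F_13) = 14


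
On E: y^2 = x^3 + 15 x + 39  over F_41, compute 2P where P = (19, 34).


Doubling: s = (3 x1^2 + a) / (2 y1)
s = (3*19^2 + 15) / (2*34) mod 41 = 27
x3 = s^2 - 2 x1 mod 41 = 27^2 - 2*19 = 35
y3 = s (x1 - x3) - y1 mod 41 = 27 * (19 - 35) - 34 = 26

2P = (35, 26)


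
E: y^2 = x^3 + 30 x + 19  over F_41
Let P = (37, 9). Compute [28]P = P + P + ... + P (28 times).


k = 28 = 11100_2 (binary, LSB first: 00111)
Double-and-add from P = (37, 9):
  bit 0 = 0: acc unchanged = O
  bit 1 = 0: acc unchanged = O
  bit 2 = 1: acc = O + (31, 20) = (31, 20)
  bit 3 = 1: acc = (31, 20) + (24, 7) = (2, 28)
  bit 4 = 1: acc = (2, 28) + (13, 33) = (34, 32)

28P = (34, 32)


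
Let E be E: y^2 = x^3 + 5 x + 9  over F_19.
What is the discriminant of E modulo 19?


4 a^3 + 27 b^2 = 4*5^3 + 27*9^2 = 500 + 2187 = 2687
Delta = -16 * (2687) = -42992
Delta mod 19 = 5

Delta = 5 (mod 19)


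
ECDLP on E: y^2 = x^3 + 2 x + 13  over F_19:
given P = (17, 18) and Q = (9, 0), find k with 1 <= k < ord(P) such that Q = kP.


Enumerate multiples of P until we hit Q = (9, 0):
  1P = (17, 18)
  2P = (15, 6)
  3P = (4, 3)
  4P = (9, 0)
Match found at i = 4.

k = 4


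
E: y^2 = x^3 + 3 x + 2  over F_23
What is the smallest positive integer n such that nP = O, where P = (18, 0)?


Compute successive multiples of P until we hit O:
  1P = (18, 0)
  2P = O

ord(P) = 2


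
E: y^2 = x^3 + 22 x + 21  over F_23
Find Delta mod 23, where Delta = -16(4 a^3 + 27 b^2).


4 a^3 + 27 b^2 = 4*22^3 + 27*21^2 = 42592 + 11907 = 54499
Delta = -16 * (54499) = -871984
Delta mod 23 = 15

Delta = 15 (mod 23)


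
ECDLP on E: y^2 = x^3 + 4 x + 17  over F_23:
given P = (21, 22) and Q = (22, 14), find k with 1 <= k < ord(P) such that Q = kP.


Enumerate multiples of P until we hit Q = (22, 14):
  1P = (21, 22)
  2P = (22, 9)
  3P = (11, 9)
  4P = (15, 18)
  5P = (13, 14)
  6P = (13, 9)
  7P = (15, 5)
  8P = (11, 14)
  9P = (22, 14)
Match found at i = 9.

k = 9


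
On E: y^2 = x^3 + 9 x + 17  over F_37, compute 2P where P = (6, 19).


Doubling: s = (3 x1^2 + a) / (2 y1)
s = (3*6^2 + 9) / (2*19) mod 37 = 6
x3 = s^2 - 2 x1 mod 37 = 6^2 - 2*6 = 24
y3 = s (x1 - x3) - y1 mod 37 = 6 * (6 - 24) - 19 = 21

2P = (24, 21)


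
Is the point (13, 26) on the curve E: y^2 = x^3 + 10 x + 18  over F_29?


Check whether y^2 = x^3 + 10 x + 18 (mod 29) for (x, y) = (13, 26).
LHS: y^2 = 26^2 mod 29 = 9
RHS: x^3 + 10 x + 18 = 13^3 + 10*13 + 18 mod 29 = 25
LHS != RHS

No, not on the curve


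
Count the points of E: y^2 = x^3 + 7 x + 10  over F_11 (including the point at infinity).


For each x in F_11, count y with y^2 = x^3 + 7 x + 10 mod 11:
  x = 3: RHS = 3, y in [5, 6]  -> 2 point(s)
  x = 4: RHS = 3, y in [5, 6]  -> 2 point(s)
  x = 5: RHS = 5, y in [4, 7]  -> 2 point(s)
  x = 6: RHS = 4, y in [2, 9]  -> 2 point(s)
Affine points: 8. Add the point at infinity: total = 9.

#E(F_11) = 9


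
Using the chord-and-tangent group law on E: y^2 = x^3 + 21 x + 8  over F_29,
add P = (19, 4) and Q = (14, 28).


P != Q, so use the chord formula.
s = (y2 - y1) / (x2 - x1) = (24) / (24) mod 29 = 1
x3 = s^2 - x1 - x2 mod 29 = 1^2 - 19 - 14 = 26
y3 = s (x1 - x3) - y1 mod 29 = 1 * (19 - 26) - 4 = 18

P + Q = (26, 18)


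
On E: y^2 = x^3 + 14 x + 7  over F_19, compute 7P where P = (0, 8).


k = 7 = 111_2 (binary, LSB first: 111)
Double-and-add from P = (0, 8):
  bit 0 = 1: acc = O + (0, 8) = (0, 8)
  bit 1 = 1: acc = (0, 8) + (7, 12) = (10, 8)
  bit 2 = 1: acc = (10, 8) + (9, 11) = (9, 8)

7P = (9, 8)


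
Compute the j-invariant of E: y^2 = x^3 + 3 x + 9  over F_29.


Delta = -16(4 a^3 + 27 b^2) mod 29 = 23
-1728 * (4 a)^3 = -1728 * (4*3)^3 mod 29 = 1
j = 1 * 23^(-1) mod 29 = 24

j = 24 (mod 29)


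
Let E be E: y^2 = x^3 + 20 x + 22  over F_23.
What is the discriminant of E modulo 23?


4 a^3 + 27 b^2 = 4*20^3 + 27*22^2 = 32000 + 13068 = 45068
Delta = -16 * (45068) = -721088
Delta mod 23 = 8

Delta = 8 (mod 23)


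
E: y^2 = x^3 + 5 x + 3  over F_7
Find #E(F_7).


For each x in F_7, count y with y^2 = x^3 + 5 x + 3 mod 7:
  x = 1: RHS = 2, y in [3, 4]  -> 2 point(s)
  x = 2: RHS = 0, y in [0]  -> 1 point(s)
  x = 6: RHS = 4, y in [2, 5]  -> 2 point(s)
Affine points: 5. Add the point at infinity: total = 6.

#E(F_7) = 6


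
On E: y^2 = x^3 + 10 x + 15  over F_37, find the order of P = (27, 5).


Compute successive multiples of P until we hit O:
  1P = (27, 5)
  2P = (19, 21)
  3P = (32, 5)
  4P = (15, 32)
  5P = (7, 24)
  6P = (36, 35)
  7P = (18, 25)
  8P = (28, 26)
  ... (continuing to 27P)
  27P = O

ord(P) = 27


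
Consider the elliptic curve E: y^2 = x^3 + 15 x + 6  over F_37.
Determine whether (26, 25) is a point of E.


Check whether y^2 = x^3 + 15 x + 6 (mod 37) for (x, y) = (26, 25).
LHS: y^2 = 25^2 mod 37 = 33
RHS: x^3 + 15 x + 6 = 26^3 + 15*26 + 6 mod 37 = 27
LHS != RHS

No, not on the curve


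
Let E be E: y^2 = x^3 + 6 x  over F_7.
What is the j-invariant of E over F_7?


Delta = -16(4 a^3 + 27 b^2) mod 7 = 1
-1728 * (4 a)^3 = -1728 * (4*6)^3 mod 7 = 6
j = 6 * 1^(-1) mod 7 = 6

j = 6 (mod 7)


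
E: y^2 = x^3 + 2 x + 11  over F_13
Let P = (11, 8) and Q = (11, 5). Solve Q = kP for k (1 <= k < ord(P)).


Enumerate multiples of P until we hit Q = (11, 5):
  1P = (11, 8)
  2P = (7, 2)
  3P = (7, 11)
  4P = (11, 5)
Match found at i = 4.

k = 4


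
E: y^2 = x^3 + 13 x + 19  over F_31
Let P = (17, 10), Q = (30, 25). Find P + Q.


P != Q, so use the chord formula.
s = (y2 - y1) / (x2 - x1) = (15) / (13) mod 31 = 25
x3 = s^2 - x1 - x2 mod 31 = 25^2 - 17 - 30 = 20
y3 = s (x1 - x3) - y1 mod 31 = 25 * (17 - 20) - 10 = 8

P + Q = (20, 8)


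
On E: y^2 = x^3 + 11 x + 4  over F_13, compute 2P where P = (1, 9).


k = 2 = 10_2 (binary, LSB first: 01)
Double-and-add from P = (1, 9):
  bit 0 = 0: acc unchanged = O
  bit 1 = 1: acc = O + (10, 10) = (10, 10)

2P = (10, 10)


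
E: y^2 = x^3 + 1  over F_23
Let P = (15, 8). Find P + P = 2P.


Doubling: s = (3 x1^2 + a) / (2 y1)
s = (3*15^2 + 0) / (2*8) mod 23 = 12
x3 = s^2 - 2 x1 mod 23 = 12^2 - 2*15 = 22
y3 = s (x1 - x3) - y1 mod 23 = 12 * (15 - 22) - 8 = 0

2P = (22, 0)


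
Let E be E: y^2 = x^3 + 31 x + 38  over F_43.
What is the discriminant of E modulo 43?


4 a^3 + 27 b^2 = 4*31^3 + 27*38^2 = 119164 + 38988 = 158152
Delta = -16 * (158152) = -2530432
Delta mod 43 = 32

Delta = 32 (mod 43)


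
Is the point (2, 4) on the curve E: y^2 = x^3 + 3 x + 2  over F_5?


Check whether y^2 = x^3 + 3 x + 2 (mod 5) for (x, y) = (2, 4).
LHS: y^2 = 4^2 mod 5 = 1
RHS: x^3 + 3 x + 2 = 2^3 + 3*2 + 2 mod 5 = 1
LHS = RHS

Yes, on the curve


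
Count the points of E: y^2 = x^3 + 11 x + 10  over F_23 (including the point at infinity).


For each x in F_23, count y with y^2 = x^3 + 11 x + 10 mod 23:
  x = 3: RHS = 1, y in [1, 22]  -> 2 point(s)
  x = 4: RHS = 3, y in [7, 16]  -> 2 point(s)
  x = 5: RHS = 6, y in [11, 12]  -> 2 point(s)
  x = 6: RHS = 16, y in [4, 19]  -> 2 point(s)
  x = 7: RHS = 16, y in [4, 19]  -> 2 point(s)
  x = 8: RHS = 12, y in [9, 14]  -> 2 point(s)
  x = 10: RHS = 16, y in [4, 19]  -> 2 point(s)
  x = 11: RHS = 13, y in [6, 17]  -> 2 point(s)
  x = 13: RHS = 4, y in [2, 21]  -> 2 point(s)
  x = 15: RHS = 8, y in [10, 13]  -> 2 point(s)
  x = 16: RHS = 4, y in [2, 21]  -> 2 point(s)
  x = 17: RHS = 4, y in [2, 21]  -> 2 point(s)
  x = 21: RHS = 3, y in [7, 16]  -> 2 point(s)
Affine points: 26. Add the point at infinity: total = 27.

#E(F_23) = 27


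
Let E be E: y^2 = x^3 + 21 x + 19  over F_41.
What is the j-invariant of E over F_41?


Delta = -16(4 a^3 + 27 b^2) mod 41 = 4
-1728 * (4 a)^3 = -1728 * (4*21)^3 mod 41 = 34
j = 34 * 4^(-1) mod 41 = 29

j = 29 (mod 41)


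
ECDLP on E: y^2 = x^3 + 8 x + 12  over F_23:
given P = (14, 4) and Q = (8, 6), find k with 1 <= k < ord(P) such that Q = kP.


Enumerate multiples of P until we hit Q = (8, 6):
  1P = (14, 4)
  2P = (8, 6)
Match found at i = 2.

k = 2


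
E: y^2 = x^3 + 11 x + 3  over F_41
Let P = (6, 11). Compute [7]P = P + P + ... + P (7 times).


k = 7 = 111_2 (binary, LSB first: 111)
Double-and-add from P = (6, 11):
  bit 0 = 1: acc = O + (6, 11) = (6, 11)
  bit 1 = 1: acc = (6, 11) + (27, 4) = (40, 14)
  bit 2 = 1: acc = (40, 14) + (32, 6) = (11, 15)

7P = (11, 15)


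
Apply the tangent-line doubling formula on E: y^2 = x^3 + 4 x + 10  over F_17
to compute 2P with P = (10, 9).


Doubling: s = (3 x1^2 + a) / (2 y1)
s = (3*10^2 + 4) / (2*9) mod 17 = 15
x3 = s^2 - 2 x1 mod 17 = 15^2 - 2*10 = 1
y3 = s (x1 - x3) - y1 mod 17 = 15 * (10 - 1) - 9 = 7

2P = (1, 7)


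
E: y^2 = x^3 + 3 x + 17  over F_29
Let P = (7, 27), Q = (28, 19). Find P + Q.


P != Q, so use the chord formula.
s = (y2 - y1) / (x2 - x1) = (21) / (21) mod 29 = 1
x3 = s^2 - x1 - x2 mod 29 = 1^2 - 7 - 28 = 24
y3 = s (x1 - x3) - y1 mod 29 = 1 * (7 - 24) - 27 = 14

P + Q = (24, 14)


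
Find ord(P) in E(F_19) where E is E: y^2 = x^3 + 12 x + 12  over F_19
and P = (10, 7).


Compute successive multiples of P until we hit O:
  1P = (10, 7)
  2P = (16, 14)
  3P = (16, 5)
  4P = (10, 12)
  5P = O

ord(P) = 5


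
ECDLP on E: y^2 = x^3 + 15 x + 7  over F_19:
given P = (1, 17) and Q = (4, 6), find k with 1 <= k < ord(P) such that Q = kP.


Enumerate multiples of P until we hit Q = (4, 6):
  1P = (1, 17)
  2P = (4, 6)
Match found at i = 2.

k = 2


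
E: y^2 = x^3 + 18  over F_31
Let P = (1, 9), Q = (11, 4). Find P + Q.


P != Q, so use the chord formula.
s = (y2 - y1) / (x2 - x1) = (26) / (10) mod 31 = 15
x3 = s^2 - x1 - x2 mod 31 = 15^2 - 1 - 11 = 27
y3 = s (x1 - x3) - y1 mod 31 = 15 * (1 - 27) - 9 = 4

P + Q = (27, 4)


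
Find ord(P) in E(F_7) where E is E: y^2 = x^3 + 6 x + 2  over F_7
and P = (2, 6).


Compute successive multiples of P until we hit O:
  1P = (2, 6)
  2P = (0, 4)
  3P = (6, 4)
  4P = (1, 4)
  5P = (1, 3)
  6P = (6, 3)
  7P = (0, 3)
  8P = (2, 1)
  ... (continuing to 9P)
  9P = O

ord(P) = 9


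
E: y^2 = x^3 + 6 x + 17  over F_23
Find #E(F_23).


For each x in F_23, count y with y^2 = x^3 + 6 x + 17 mod 23:
  x = 1: RHS = 1, y in [1, 22]  -> 2 point(s)
  x = 3: RHS = 16, y in [4, 19]  -> 2 point(s)
  x = 4: RHS = 13, y in [6, 17]  -> 2 point(s)
  x = 6: RHS = 16, y in [4, 19]  -> 2 point(s)
  x = 8: RHS = 2, y in [5, 18]  -> 2 point(s)
  x = 9: RHS = 18, y in [8, 15]  -> 2 point(s)
  x = 12: RHS = 0, y in [0]  -> 1 point(s)
  x = 14: RHS = 16, y in [4, 19]  -> 2 point(s)
  x = 15: RHS = 9, y in [3, 20]  -> 2 point(s)
  x = 16: RHS = 0, y in [0]  -> 1 point(s)
  x = 17: RHS = 18, y in [8, 15]  -> 2 point(s)
  x = 18: RHS = 0, y in [0]  -> 1 point(s)
  x = 20: RHS = 18, y in [8, 15]  -> 2 point(s)
Affine points: 23. Add the point at infinity: total = 24.

#E(F_23) = 24


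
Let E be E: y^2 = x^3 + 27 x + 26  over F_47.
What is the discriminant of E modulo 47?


4 a^3 + 27 b^2 = 4*27^3 + 27*26^2 = 78732 + 18252 = 96984
Delta = -16 * (96984) = -1551744
Delta mod 47 = 8

Delta = 8 (mod 47)


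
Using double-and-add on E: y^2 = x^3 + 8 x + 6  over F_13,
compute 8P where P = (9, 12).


k = 8 = 1000_2 (binary, LSB first: 0001)
Double-and-add from P = (9, 12):
  bit 0 = 0: acc unchanged = O
  bit 1 = 0: acc unchanged = O
  bit 2 = 0: acc unchanged = O
  bit 3 = 1: acc = O + (2, 2) = (2, 2)

8P = (2, 2)


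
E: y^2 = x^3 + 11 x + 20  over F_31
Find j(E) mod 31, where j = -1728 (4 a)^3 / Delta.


Delta = -16(4 a^3 + 27 b^2) mod 31 = 29
-1728 * (4 a)^3 = -1728 * (4*11)^3 mod 31 = 30
j = 30 * 29^(-1) mod 31 = 16

j = 16 (mod 31)


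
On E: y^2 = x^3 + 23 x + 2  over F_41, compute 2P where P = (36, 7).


Doubling: s = (3 x1^2 + a) / (2 y1)
s = (3*36^2 + 23) / (2*7) mod 41 = 7
x3 = s^2 - 2 x1 mod 41 = 7^2 - 2*36 = 18
y3 = s (x1 - x3) - y1 mod 41 = 7 * (36 - 18) - 7 = 37

2P = (18, 37)


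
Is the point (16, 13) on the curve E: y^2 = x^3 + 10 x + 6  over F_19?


Check whether y^2 = x^3 + 10 x + 6 (mod 19) for (x, y) = (16, 13).
LHS: y^2 = 13^2 mod 19 = 17
RHS: x^3 + 10 x + 6 = 16^3 + 10*16 + 6 mod 19 = 6
LHS != RHS

No, not on the curve


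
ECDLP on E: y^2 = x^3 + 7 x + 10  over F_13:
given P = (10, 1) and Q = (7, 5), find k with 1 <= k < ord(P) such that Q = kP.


Enumerate multiples of P until we hit Q = (7, 5):
  1P = (10, 1)
  2P = (9, 3)
  3P = (11, 1)
  4P = (5, 12)
  5P = (7, 8)
  6P = (0, 6)
  7P = (0, 7)
  8P = (7, 5)
Match found at i = 8.

k = 8


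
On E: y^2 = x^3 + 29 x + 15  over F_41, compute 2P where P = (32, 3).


Doubling: s = (3 x1^2 + a) / (2 y1)
s = (3*32^2 + 29) / (2*3) mod 41 = 18
x3 = s^2 - 2 x1 mod 41 = 18^2 - 2*32 = 14
y3 = s (x1 - x3) - y1 mod 41 = 18 * (32 - 14) - 3 = 34

2P = (14, 34)


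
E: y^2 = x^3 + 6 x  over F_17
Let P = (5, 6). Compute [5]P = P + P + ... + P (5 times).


k = 5 = 101_2 (binary, LSB first: 101)
Double-and-add from P = (5, 6):
  bit 0 = 1: acc = O + (5, 6) = (5, 6)
  bit 1 = 0: acc unchanged = (5, 6)
  bit 2 = 1: acc = (5, 6) + (8, 13) = (0, 0)

5P = (0, 0)


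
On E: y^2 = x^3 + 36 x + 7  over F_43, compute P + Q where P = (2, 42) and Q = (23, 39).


P != Q, so use the chord formula.
s = (y2 - y1) / (x2 - x1) = (40) / (21) mod 43 = 6
x3 = s^2 - x1 - x2 mod 43 = 6^2 - 2 - 23 = 11
y3 = s (x1 - x3) - y1 mod 43 = 6 * (2 - 11) - 42 = 33

P + Q = (11, 33)


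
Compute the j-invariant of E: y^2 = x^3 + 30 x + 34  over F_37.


Delta = -16(4 a^3 + 27 b^2) mod 37 = 8
-1728 * (4 a)^3 = -1728 * (4*30)^3 mod 37 = 27
j = 27 * 8^(-1) mod 37 = 8

j = 8 (mod 37)


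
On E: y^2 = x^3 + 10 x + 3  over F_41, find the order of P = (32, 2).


Compute successive multiples of P until we hit O:
  1P = (32, 2)
  2P = (39, 37)
  3P = (36, 19)
  4P = (9, 24)
  5P = (2, 21)
  6P = (11, 38)
  7P = (16, 35)
  8P = (24, 2)
  ... (continuing to 20P)
  20P = O

ord(P) = 20


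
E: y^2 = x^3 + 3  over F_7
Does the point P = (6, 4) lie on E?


Check whether y^2 = x^3 + 0 x + 3 (mod 7) for (x, y) = (6, 4).
LHS: y^2 = 4^2 mod 7 = 2
RHS: x^3 + 0 x + 3 = 6^3 + 0*6 + 3 mod 7 = 2
LHS = RHS

Yes, on the curve


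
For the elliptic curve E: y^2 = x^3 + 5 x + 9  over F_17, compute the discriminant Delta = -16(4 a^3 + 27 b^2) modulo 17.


4 a^3 + 27 b^2 = 4*5^3 + 27*9^2 = 500 + 2187 = 2687
Delta = -16 * (2687) = -42992
Delta mod 17 = 1

Delta = 1 (mod 17)


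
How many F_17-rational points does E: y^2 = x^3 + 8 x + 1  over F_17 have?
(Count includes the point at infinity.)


For each x in F_17, count y with y^2 = x^3 + 8 x + 1 mod 17:
  x = 0: RHS = 1, y in [1, 16]  -> 2 point(s)
  x = 2: RHS = 8, y in [5, 12]  -> 2 point(s)
  x = 3: RHS = 1, y in [1, 16]  -> 2 point(s)
  x = 5: RHS = 13, y in [8, 9]  -> 2 point(s)
  x = 7: RHS = 9, y in [3, 14]  -> 2 point(s)
  x = 8: RHS = 16, y in [4, 13]  -> 2 point(s)
  x = 11: RHS = 9, y in [3, 14]  -> 2 point(s)
  x = 14: RHS = 1, y in [1, 16]  -> 2 point(s)
  x = 16: RHS = 9, y in [3, 14]  -> 2 point(s)
Affine points: 18. Add the point at infinity: total = 19.

#E(F_17) = 19


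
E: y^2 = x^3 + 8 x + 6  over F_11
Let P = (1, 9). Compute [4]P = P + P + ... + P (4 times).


k = 4 = 100_2 (binary, LSB first: 001)
Double-and-add from P = (1, 9):
  bit 0 = 0: acc unchanged = O
  bit 1 = 0: acc unchanged = O
  bit 2 = 1: acc = O + (7, 8) = (7, 8)

4P = (7, 8)


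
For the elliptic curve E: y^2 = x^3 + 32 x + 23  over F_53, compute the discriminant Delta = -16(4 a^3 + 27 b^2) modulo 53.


4 a^3 + 27 b^2 = 4*32^3 + 27*23^2 = 131072 + 14283 = 145355
Delta = -16 * (145355) = -2325680
Delta mod 53 = 13

Delta = 13 (mod 53)


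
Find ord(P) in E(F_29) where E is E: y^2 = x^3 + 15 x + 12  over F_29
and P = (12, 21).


Compute successive multiples of P until we hit O:
  1P = (12, 21)
  2P = (11, 0)
  3P = (12, 8)
  4P = O

ord(P) = 4


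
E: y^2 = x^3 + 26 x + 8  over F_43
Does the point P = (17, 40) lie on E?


Check whether y^2 = x^3 + 26 x + 8 (mod 43) for (x, y) = (17, 40).
LHS: y^2 = 40^2 mod 43 = 9
RHS: x^3 + 26 x + 8 = 17^3 + 26*17 + 8 mod 43 = 31
LHS != RHS

No, not on the curve


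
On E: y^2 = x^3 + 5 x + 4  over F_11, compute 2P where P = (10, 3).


Doubling: s = (3 x1^2 + a) / (2 y1)
s = (3*10^2 + 5) / (2*3) mod 11 = 5
x3 = s^2 - 2 x1 mod 11 = 5^2 - 2*10 = 5
y3 = s (x1 - x3) - y1 mod 11 = 5 * (10 - 5) - 3 = 0

2P = (5, 0)


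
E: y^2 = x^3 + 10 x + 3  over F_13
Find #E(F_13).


For each x in F_13, count y with y^2 = x^3 + 10 x + 3 mod 13:
  x = 0: RHS = 3, y in [4, 9]  -> 2 point(s)
  x = 1: RHS = 1, y in [1, 12]  -> 2 point(s)
  x = 4: RHS = 3, y in [4, 9]  -> 2 point(s)
  x = 5: RHS = 9, y in [3, 10]  -> 2 point(s)
  x = 7: RHS = 0, y in [0]  -> 1 point(s)
  x = 8: RHS = 10, y in [6, 7]  -> 2 point(s)
  x = 9: RHS = 3, y in [4, 9]  -> 2 point(s)
  x = 11: RHS = 1, y in [1, 12]  -> 2 point(s)
Affine points: 15. Add the point at infinity: total = 16.

#E(F_13) = 16
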